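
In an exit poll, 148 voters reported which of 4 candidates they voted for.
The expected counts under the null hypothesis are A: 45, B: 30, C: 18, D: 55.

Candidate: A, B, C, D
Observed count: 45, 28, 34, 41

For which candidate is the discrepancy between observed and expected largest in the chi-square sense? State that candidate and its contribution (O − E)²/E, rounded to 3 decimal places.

χ² = (45−45)²/45 + (28−30)²/30 + (34−18)²/18 + (41−55)²/55
   = 0.0000 + 0.1333 + 14.2222 + 3.5636
The largest term is for C: 14.222.

C, 14.222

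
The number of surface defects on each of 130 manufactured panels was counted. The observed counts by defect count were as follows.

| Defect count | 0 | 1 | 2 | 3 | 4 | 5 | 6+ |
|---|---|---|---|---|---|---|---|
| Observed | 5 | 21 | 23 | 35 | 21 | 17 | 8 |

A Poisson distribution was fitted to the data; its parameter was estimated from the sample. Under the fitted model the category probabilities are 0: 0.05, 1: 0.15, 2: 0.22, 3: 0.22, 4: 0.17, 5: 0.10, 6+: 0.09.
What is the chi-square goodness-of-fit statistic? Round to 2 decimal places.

5.45

Expected counts E_i = n·p_i: 130×0.05 = 6.5, 130×0.15 = 19.5, 130×0.22 = 28.6, 130×0.22 = 28.6, 130×0.17 = 22.1, 130×0.10 = 13, 130×0.09 = 11.7.
0: (5 − 6.5)²/6.5 = 2.25/6.5 = 0.346
1: (21 − 19.5)²/19.5 = 2.25/19.5 = 0.115
2: (23 − 28.6)²/28.6 = 31.36/28.6 = 1.097
3: (35 − 28.6)²/28.6 = 40.96/28.6 = 1.432
4: (21 − 22.1)²/22.1 = 1.21/22.1 = 0.055
5: (17 − 13)²/13 = 16/13 = 1.231
6+: (8 − 11.7)²/11.7 = 13.69/11.7 = 1.170
Sum = 5.45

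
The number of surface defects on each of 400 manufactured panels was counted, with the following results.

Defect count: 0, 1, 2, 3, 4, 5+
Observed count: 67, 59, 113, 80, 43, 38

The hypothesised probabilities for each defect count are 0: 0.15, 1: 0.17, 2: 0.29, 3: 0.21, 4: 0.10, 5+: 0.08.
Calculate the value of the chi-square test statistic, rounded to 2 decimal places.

3.63

Expected counts E_i = n·p_i: 400×0.15 = 60, 400×0.17 = 68, 400×0.29 = 116, 400×0.21 = 84, 400×0.10 = 40, 400×0.08 = 32.
0: (67 − 60)²/60 = 49/60 = 0.817
1: (59 − 68)²/68 = 81/68 = 1.191
2: (113 − 116)²/116 = 9/116 = 0.078
3: (80 − 84)²/84 = 16/84 = 0.190
4: (43 − 40)²/40 = 9/40 = 0.225
5+: (38 − 32)²/32 = 36/32 = 1.125
Sum = 3.63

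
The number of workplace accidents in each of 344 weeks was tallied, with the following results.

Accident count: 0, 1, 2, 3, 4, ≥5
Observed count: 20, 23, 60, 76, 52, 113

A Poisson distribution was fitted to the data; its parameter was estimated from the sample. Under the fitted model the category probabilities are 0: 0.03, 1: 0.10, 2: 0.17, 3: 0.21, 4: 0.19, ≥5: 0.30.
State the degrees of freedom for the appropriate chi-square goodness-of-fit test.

4

There are k = 6 categories and 1 parameter estimated from the data, so df = 6 − 1 − 1 = 4.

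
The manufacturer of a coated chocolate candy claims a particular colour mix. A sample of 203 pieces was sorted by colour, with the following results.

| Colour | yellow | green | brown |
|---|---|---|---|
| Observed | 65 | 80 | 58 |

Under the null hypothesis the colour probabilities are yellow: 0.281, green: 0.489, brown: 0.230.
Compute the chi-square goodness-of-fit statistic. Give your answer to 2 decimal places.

7.59

Expected counts E_i = n·p_i: 203×0.281 = 57.043, 203×0.489 = 99.267, 203×0.230 = 46.69.
cat         O        E   (O−E)²/E
yellow     65   57.043      1.110
green      80   99.267      3.740
brown      58    46.69      2.740
Sum = 7.59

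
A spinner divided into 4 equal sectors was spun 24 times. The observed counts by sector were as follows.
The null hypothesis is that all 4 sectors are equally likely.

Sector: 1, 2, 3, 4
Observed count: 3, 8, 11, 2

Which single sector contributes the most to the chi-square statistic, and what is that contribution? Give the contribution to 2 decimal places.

Expected count for each of the 4 categories: 24/4 = 6.
1: (3 − 6)²/6 = 9/6 = 1.500
2: (8 − 6)²/6 = 4/6 = 0.667
3: (11 − 6)²/6 = 25/6 = 4.167
4: (2 − 6)²/6 = 16/6 = 2.667
The largest term is for 3: 4.17.

3, 4.17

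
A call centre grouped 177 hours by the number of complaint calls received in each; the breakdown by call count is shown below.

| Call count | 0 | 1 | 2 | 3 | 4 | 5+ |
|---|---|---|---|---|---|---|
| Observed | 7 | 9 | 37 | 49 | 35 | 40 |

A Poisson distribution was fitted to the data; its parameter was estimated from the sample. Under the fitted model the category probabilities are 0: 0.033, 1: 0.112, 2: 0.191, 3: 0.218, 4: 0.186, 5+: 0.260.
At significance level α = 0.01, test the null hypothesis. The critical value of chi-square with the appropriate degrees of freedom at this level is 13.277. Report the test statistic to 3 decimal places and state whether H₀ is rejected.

10.171; do not reject

Expected counts E_i = n·p_i: 177×0.033 = 5.841, 177×0.112 = 19.824, 177×0.191 = 33.807, 177×0.218 = 38.586, 177×0.186 = 32.922, 177×0.260 = 46.02.
cat         O        E   (O−E)²/E
0           7    5.841     0.2300
1           9   19.824     5.9100
2          37   33.807     0.3016
3          49   38.586     2.8106
4          35   32.922     0.1312
5+         40    46.02     0.7875
Sum = 10.171
df = 4. Since 10.171 < 13.277, we do not reject H₀.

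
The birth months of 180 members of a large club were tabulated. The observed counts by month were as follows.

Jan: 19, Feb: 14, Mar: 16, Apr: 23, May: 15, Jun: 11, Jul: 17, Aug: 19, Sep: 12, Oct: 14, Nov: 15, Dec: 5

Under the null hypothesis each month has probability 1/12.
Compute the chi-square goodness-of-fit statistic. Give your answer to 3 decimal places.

15.200

Expected count for each of the 12 categories: 180/12 = 15.
cat         O        E   (O−E)²/E
Jan        19       15     1.0667
Feb        14       15     0.0667
Mar        16       15     0.0667
Apr        23       15     4.2667
May        15       15     0.0000
Jun        11       15     1.0667
Jul        17       15     0.2667
Aug        19       15     1.0667
Sep        12       15     0.6000
Oct        14       15     0.0667
Nov        15       15     0.0000
Dec         5       15     6.6667
Sum = 15.200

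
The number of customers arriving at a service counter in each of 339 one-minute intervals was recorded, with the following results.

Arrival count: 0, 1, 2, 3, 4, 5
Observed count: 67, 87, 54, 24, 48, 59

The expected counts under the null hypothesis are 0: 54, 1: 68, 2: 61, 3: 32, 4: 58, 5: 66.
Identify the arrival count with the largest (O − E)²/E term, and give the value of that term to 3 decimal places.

1, 5.309

0: (67 − 54)²/54 = 169/54 = 3.1296
1: (87 − 68)²/68 = 361/68 = 5.3088
2: (54 − 61)²/61 = 49/61 = 0.8033
3: (24 − 32)²/32 = 64/32 = 2.0000
4: (48 − 58)²/58 = 100/58 = 1.7241
5: (59 − 66)²/66 = 49/66 = 0.7424
The largest term is for 1: 5.309.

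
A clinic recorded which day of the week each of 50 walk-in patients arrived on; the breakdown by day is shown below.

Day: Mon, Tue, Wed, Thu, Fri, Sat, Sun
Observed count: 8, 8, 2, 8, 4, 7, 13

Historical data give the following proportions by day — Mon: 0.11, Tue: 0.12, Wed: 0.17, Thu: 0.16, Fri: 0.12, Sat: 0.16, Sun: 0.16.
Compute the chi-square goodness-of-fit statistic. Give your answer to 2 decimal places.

10.69

Expected counts E_i = n·p_i: 50×0.11 = 5.5, 50×0.12 = 6, 50×0.17 = 8.5, 50×0.16 = 8, 50×0.12 = 6, 50×0.16 = 8, 50×0.16 = 8.
Mon: (8 − 5.5)²/5.5 = 6.25/5.5 = 1.136
Tue: (8 − 6)²/6 = 4/6 = 0.667
Wed: (2 − 8.5)²/8.5 = 42.25/8.5 = 4.971
Thu: (8 − 8)²/8 = 0/8 = 0.000
Fri: (4 − 6)²/6 = 4/6 = 0.667
Sat: (7 − 8)²/8 = 1/8 = 0.125
Sun: (13 − 8)²/8 = 25/8 = 3.125
Sum = 10.69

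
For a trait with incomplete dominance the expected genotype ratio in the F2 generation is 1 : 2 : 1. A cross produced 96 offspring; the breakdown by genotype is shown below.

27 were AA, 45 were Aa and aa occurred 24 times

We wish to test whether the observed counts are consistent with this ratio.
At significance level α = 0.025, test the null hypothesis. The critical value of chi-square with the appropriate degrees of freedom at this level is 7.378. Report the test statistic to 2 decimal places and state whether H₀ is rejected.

Ratio total = 4. Expected counts: 96×1/4 = 24, 96×2/4 = 48, 96×1/4 = 24.
cat         O        E   (O−E)²/E
AA         27       24      0.375
Aa         45       48      0.188
aa         24       24      0.000
Sum = 0.56
df = 2. Since 0.56 < 7.378, we do not reject H₀.

0.56; do not reject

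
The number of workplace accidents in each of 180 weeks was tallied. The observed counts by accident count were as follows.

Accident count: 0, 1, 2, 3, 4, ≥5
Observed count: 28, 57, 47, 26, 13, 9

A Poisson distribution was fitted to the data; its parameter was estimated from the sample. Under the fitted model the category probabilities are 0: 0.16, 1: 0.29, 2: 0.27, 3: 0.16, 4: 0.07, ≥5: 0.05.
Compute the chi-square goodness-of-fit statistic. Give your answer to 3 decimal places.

0.801

Expected counts E_i = n·p_i: 180×0.16 = 28.8, 180×0.29 = 52.2, 180×0.27 = 48.6, 180×0.16 = 28.8, 180×0.07 = 12.6, 180×0.05 = 9.
0: (28 − 28.8)²/28.8 = 0.64/28.8 = 0.0222
1: (57 − 52.2)²/52.2 = 23.04/52.2 = 0.4414
2: (47 − 48.6)²/48.6 = 2.56/48.6 = 0.0527
3: (26 − 28.8)²/28.8 = 7.84/28.8 = 0.2722
4: (13 − 12.6)²/12.6 = 0.16/12.6 = 0.0127
≥5: (9 − 9)²/9 = 0/9 = 0.0000
Sum = 0.801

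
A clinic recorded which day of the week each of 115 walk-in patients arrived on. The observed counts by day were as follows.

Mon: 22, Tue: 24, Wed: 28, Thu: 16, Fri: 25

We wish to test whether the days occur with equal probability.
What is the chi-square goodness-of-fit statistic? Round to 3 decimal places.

Under H₀ each category has probability 1/5, so each expected count is 115/5 = 23.
cat         O        E   (O−E)²/E
Mon        22       23     0.0435
Tue        24       23     0.0435
Wed        28       23     1.0870
Thu        16       23     2.1304
Fri        25       23     0.1739
Sum = 3.478

3.478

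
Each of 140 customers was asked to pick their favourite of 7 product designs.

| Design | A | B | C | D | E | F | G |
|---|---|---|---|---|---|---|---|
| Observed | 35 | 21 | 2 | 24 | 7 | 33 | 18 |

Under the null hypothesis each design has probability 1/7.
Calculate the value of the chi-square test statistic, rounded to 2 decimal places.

Under H₀ each category has probability 1/7, so each expected count is 140/7 = 20.
χ² = (35−20)²/20 + (21−20)²/20 + (2−20)²/20 + (24−20)²/20 + (7−20)²/20 + (33−20)²/20 + (18−20)²/20
   = 11.250 + 0.050 + 16.200 + 0.800 + 8.450 + 8.450 + 0.200
Sum = 45.40

45.40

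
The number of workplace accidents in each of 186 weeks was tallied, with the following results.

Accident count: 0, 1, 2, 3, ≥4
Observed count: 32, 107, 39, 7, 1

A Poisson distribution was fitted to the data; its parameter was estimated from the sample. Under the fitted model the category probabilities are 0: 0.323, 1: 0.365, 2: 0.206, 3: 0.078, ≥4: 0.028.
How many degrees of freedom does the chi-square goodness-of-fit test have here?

3

There are k = 5 categories and 1 parameter estimated from the data, so df = 5 − 1 − 1 = 3.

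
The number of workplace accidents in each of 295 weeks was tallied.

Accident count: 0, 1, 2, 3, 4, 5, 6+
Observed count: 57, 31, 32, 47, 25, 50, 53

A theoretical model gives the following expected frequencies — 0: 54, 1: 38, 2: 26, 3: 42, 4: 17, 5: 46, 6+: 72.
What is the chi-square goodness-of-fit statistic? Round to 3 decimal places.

12.562

χ² = (57−54)²/54 + (31−38)²/38 + (32−26)²/26 + (47−42)²/42 + (25−17)²/17 + (50−46)²/46 + (53−72)²/72
   = 0.1667 + 1.2895 + 1.3846 + 0.5952 + 3.7647 + 0.3478 + 5.0139
Sum = 12.562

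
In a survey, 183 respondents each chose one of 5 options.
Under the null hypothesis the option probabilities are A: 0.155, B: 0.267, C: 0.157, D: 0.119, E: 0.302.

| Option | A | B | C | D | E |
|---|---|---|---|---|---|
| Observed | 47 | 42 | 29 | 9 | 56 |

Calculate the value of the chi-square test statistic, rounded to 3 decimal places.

Expected counts E_i = n·p_i: 183×0.155 = 28.365, 183×0.267 = 48.861, 183×0.157 = 28.731, 183×0.119 = 21.777, 183×0.302 = 55.266.
cat         O        E   (O−E)²/E
A          47   28.365    12.2427
B          42   48.861     0.9634
C          29   28.731     0.0025
D           9   21.777     7.4965
E          56   55.266     0.0097
Sum = 20.715

20.715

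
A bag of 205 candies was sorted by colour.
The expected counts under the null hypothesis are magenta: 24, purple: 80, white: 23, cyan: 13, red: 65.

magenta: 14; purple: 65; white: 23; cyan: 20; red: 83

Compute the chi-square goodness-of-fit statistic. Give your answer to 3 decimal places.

χ² = (14−24)²/24 + (65−80)²/80 + (23−23)²/23 + (20−13)²/13 + (83−65)²/65
   = 4.1667 + 2.8125 + 0.0000 + 3.7692 + 4.9846
Sum = 15.733

15.733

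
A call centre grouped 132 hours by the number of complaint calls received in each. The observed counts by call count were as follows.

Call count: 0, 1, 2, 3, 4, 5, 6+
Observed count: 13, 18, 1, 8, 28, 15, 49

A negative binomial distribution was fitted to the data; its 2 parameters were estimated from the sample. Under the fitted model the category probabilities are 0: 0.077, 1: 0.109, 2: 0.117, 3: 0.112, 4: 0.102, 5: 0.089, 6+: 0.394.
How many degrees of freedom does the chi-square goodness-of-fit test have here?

There are k = 7 categories and 2 parameters estimated from the data, so df = 7 − 1 − 2 = 4.

4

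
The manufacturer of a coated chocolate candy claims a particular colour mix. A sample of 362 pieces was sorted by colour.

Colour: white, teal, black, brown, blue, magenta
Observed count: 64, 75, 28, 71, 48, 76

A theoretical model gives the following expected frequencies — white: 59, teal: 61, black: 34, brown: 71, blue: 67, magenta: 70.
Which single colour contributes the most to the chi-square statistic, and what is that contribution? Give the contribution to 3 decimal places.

blue, 5.388

white: (64 − 59)²/59 = 25/59 = 0.4237
teal: (75 − 61)²/61 = 196/61 = 3.2131
black: (28 − 34)²/34 = 36/34 = 1.0588
brown: (71 − 71)²/71 = 0/71 = 0.0000
blue: (48 − 67)²/67 = 361/67 = 5.3881
magenta: (76 − 70)²/70 = 36/70 = 0.5143
The largest term is for blue: 5.388.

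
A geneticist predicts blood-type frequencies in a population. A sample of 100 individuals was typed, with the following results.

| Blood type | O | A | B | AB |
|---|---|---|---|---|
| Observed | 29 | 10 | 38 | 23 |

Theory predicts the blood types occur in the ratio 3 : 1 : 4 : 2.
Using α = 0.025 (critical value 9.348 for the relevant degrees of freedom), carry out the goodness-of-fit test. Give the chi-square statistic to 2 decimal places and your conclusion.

Ratio total = 10. Expected counts: 100×3/10 = 30, 100×1/10 = 10, 100×4/10 = 40, 100×2/10 = 20.
cat         O        E   (O−E)²/E
O          29       30      0.033
A          10       10      0.000
B          38       40      0.100
AB         23       20      0.450
Sum = 0.58
df = 3. Since 0.58 < 9.348, we do not reject H₀.

0.58; do not reject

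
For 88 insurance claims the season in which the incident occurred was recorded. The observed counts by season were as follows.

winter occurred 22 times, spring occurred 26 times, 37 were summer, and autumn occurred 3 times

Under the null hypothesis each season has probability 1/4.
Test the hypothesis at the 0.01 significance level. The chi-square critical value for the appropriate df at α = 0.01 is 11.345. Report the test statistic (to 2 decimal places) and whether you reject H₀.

Under H₀ each category has probability 1/4, so each expected count is 88/4 = 22.
χ² = (22−22)²/22 + (26−22)²/22 + (37−22)²/22 + (3−22)²/22
   = 0.000 + 0.727 + 10.227 + 16.409
Sum = 27.36
df = 3. Since 27.36 > 11.345, we reject H₀.

27.36; reject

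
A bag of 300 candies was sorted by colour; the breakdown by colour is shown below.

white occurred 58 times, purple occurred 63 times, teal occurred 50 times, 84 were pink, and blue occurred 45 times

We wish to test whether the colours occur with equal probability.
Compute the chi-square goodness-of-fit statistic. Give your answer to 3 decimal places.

Expected count for each of the 5 categories: 300/5 = 60.
χ² = (58−60)²/60 + (63−60)²/60 + (50−60)²/60 + (84−60)²/60 + (45−60)²/60
   = 0.0667 + 0.1500 + 1.6667 + 9.6000 + 3.7500
Sum = 15.233

15.233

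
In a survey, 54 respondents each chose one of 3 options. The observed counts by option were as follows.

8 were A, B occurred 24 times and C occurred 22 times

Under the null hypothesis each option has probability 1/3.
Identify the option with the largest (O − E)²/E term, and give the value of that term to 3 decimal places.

A, 5.556

Expected count for each of the 3 categories: 54/3 = 18.
A: (8 − 18)²/18 = 100/18 = 5.5556
B: (24 − 18)²/18 = 36/18 = 2.0000
C: (22 − 18)²/18 = 16/18 = 0.8889
The largest term is for A: 5.556.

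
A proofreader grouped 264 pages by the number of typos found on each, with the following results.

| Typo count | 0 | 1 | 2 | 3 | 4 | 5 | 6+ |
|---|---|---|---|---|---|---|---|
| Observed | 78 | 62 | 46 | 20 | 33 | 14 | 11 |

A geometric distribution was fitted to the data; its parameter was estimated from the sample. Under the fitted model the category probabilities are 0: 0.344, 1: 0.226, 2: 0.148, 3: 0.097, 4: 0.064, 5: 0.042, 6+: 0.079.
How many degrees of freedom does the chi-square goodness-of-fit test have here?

5

There are k = 7 categories and 1 parameter estimated from the data, so df = 7 − 1 − 1 = 5.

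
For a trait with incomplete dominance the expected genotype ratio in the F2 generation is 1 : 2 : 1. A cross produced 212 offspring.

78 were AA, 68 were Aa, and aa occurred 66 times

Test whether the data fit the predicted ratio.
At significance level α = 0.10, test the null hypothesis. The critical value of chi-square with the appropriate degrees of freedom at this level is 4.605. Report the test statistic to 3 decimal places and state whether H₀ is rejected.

Ratio total = 4. Expected counts: 212×1/4 = 53, 212×2/4 = 106, 212×1/4 = 53.
cat         O        E   (O−E)²/E
AA         78       53    11.7925
Aa         68      106    13.6226
aa         66       53     3.1887
Sum = 28.604
df = 2. Since 28.604 > 4.605, we reject H₀.

28.604; reject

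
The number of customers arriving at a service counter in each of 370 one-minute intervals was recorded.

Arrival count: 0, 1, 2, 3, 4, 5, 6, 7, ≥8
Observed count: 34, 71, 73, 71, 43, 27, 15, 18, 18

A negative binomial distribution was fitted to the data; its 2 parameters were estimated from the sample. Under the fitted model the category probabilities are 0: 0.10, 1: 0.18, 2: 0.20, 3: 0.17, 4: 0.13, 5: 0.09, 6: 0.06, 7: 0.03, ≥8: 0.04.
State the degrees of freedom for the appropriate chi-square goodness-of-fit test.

There are k = 9 categories and 2 parameters estimated from the data, so df = 9 − 1 − 2 = 6.

6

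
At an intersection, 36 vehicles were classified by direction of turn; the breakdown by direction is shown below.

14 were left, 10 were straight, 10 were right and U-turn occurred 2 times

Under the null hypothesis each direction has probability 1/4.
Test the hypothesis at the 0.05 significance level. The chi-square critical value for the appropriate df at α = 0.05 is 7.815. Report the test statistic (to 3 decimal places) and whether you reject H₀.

Expected count for each of the 4 categories: 36/4 = 9.
cat           O        E   (O−E)²/E
left         14        9     2.7778
straight     10        9     0.1111
right        10        9     0.1111
U-turn        2        9     5.4444
Sum = 8.444
df = 3. Since 8.444 > 7.815, we reject H₀.

8.444; reject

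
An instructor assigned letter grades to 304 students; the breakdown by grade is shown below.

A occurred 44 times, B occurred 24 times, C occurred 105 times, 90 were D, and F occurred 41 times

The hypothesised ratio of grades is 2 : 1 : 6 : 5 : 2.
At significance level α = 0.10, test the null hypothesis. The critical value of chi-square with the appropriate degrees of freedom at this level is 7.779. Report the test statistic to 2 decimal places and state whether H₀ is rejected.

Ratio total = 16. Expected counts: 304×2/16 = 38, 304×1/16 = 19, 304×6/16 = 114, 304×5/16 = 95, 304×2/16 = 38.
A: (44 − 38)²/38 = 36/38 = 0.947
B: (24 − 19)²/19 = 25/19 = 1.316
C: (105 − 114)²/114 = 81/114 = 0.711
D: (90 − 95)²/95 = 25/95 = 0.263
F: (41 − 38)²/38 = 9/38 = 0.237
Sum = 3.47
df = 4. Since 3.47 < 7.779, we do not reject H₀.

3.47; do not reject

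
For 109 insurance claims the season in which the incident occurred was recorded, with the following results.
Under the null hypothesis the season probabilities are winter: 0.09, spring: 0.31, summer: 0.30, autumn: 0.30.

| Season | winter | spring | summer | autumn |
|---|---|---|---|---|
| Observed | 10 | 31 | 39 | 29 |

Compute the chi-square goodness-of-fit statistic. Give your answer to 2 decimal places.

Expected counts E_i = n·p_i: 109×0.09 = 9.81, 109×0.31 = 33.79, 109×0.30 = 32.7, 109×0.30 = 32.7.
cat         O        E   (O−E)²/E
winter     10     9.81      0.004
spring     31    33.79      0.230
summer     39     32.7      1.214
autumn     29     32.7      0.419
Sum = 1.87

1.87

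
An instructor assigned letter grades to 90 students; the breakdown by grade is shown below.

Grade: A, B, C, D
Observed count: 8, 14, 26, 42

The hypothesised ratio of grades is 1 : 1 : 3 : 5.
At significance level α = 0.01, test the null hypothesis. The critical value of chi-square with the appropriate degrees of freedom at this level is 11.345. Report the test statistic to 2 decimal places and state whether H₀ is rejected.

Ratio total = 10. Expected counts: 90×1/10 = 9, 90×1/10 = 9, 90×3/10 = 27, 90×5/10 = 45.
χ² = (8−9)²/9 + (14−9)²/9 + (26−27)²/27 + (42−45)²/45
   = 0.111 + 2.778 + 0.037 + 0.200
Sum = 3.13
df = 3. Since 3.13 < 11.345, we do not reject H₀.

3.13; do not reject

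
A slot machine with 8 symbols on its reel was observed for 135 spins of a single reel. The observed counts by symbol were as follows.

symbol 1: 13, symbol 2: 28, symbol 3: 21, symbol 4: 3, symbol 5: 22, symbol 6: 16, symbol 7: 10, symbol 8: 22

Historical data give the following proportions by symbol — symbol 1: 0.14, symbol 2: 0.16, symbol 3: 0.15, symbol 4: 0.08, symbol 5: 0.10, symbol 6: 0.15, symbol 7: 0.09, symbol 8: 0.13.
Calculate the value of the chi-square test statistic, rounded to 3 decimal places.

Expected counts E_i = n·p_i: 135×0.14 = 18.9, 135×0.16 = 21.6, 135×0.15 = 20.25, 135×0.08 = 10.8, 135×0.10 = 13.5, 135×0.15 = 20.25, 135×0.09 = 12.15, 135×0.13 = 17.55.
symbol 1: (13 − 18.9)²/18.9 = 34.81/18.9 = 1.8418
symbol 2: (28 − 21.6)²/21.6 = 40.96/21.6 = 1.8963
symbol 3: (21 − 20.25)²/20.25 = 0.5625/20.25 = 0.0278
symbol 4: (3 − 10.8)²/10.8 = 60.84/10.8 = 5.6333
symbol 5: (22 − 13.5)²/13.5 = 72.25/13.5 = 5.3519
symbol 6: (16 − 20.25)²/20.25 = 18.0625/20.25 = 0.8920
symbol 7: (10 − 12.15)²/12.15 = 4.6225/12.15 = 0.3805
symbol 8: (22 − 17.55)²/17.55 = 19.8025/17.55 = 1.1283
Sum = 17.152

17.152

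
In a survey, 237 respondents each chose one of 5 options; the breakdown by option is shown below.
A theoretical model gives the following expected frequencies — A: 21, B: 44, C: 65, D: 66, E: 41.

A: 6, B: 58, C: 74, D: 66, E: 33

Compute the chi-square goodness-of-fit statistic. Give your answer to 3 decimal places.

cat         O        E   (O−E)²/E
A           6       21    10.7143
B          58       44     4.4545
C          74       65     1.2462
D          66       66     0.0000
E          33       41     1.5610
Sum = 17.976

17.976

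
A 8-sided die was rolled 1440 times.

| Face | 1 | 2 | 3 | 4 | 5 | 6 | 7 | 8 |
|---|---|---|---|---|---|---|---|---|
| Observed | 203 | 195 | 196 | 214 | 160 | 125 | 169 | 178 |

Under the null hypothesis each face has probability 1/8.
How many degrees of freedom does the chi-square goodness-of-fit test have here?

7

There are k = 8 categories and no parameters were estimated from the data, so df = 8 − 1 = 7.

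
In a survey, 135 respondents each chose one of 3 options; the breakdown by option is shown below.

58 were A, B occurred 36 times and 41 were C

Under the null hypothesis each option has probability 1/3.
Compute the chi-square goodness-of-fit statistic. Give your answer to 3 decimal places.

5.911

Under H₀ each category has probability 1/3, so each expected count is 135/3 = 45.
A: (58 − 45)²/45 = 169/45 = 3.7556
B: (36 − 45)²/45 = 81/45 = 1.8000
C: (41 − 45)²/45 = 16/45 = 0.3556
Sum = 5.911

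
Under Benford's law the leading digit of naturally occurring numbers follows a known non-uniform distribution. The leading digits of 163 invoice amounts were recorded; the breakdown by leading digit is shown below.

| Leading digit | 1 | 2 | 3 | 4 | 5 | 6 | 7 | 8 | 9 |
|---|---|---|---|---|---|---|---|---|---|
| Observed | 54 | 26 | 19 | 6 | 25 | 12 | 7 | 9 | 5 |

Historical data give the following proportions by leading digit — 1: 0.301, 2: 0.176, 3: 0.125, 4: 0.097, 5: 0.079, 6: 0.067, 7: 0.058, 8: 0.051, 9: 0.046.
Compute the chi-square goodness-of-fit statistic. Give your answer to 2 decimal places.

19.98

Expected counts E_i = n·p_i: 163×0.301 = 49.063, 163×0.176 = 28.688, 163×0.125 = 20.375, 163×0.097 = 15.811, 163×0.079 = 12.877, 163×0.067 = 10.921, 163×0.058 = 9.454, 163×0.051 = 8.313, 163×0.046 = 7.498.
cat         O        E   (O−E)²/E
1          54   49.063      0.497
2          26   28.688      0.252
3          19   20.375      0.093
4           6   15.811      6.088
5          25   12.877     11.413
6          12   10.921      0.107
7           7    9.454      0.637
8           9    8.313      0.057
9           5    7.498      0.832
Sum = 19.98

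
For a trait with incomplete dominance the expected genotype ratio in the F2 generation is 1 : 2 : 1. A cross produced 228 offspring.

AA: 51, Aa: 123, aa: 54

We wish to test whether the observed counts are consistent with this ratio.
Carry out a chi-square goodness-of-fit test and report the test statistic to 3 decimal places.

Ratio total = 4. Expected counts: 228×1/4 = 57, 228×2/4 = 114, 228×1/4 = 57.
cat         O        E   (O−E)²/E
AA         51       57     0.6316
Aa        123      114     0.7105
aa         54       57     0.1579
Sum = 1.500

1.500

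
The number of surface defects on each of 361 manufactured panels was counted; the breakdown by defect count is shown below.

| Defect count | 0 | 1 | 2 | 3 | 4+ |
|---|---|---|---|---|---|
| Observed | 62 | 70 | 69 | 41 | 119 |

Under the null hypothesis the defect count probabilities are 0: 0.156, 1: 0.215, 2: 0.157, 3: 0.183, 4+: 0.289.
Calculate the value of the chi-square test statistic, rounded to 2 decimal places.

Expected counts E_i = n·p_i: 361×0.156 = 56.316, 361×0.215 = 77.615, 361×0.157 = 56.677, 361×0.183 = 66.063, 361×0.289 = 104.329.
cat         O        E   (O−E)²/E
0          62   56.316      0.574
1          70   77.615      0.747
2          69   56.677      2.679
3          41   66.063      9.508
4+        119  104.329      2.063
Sum = 15.57

15.57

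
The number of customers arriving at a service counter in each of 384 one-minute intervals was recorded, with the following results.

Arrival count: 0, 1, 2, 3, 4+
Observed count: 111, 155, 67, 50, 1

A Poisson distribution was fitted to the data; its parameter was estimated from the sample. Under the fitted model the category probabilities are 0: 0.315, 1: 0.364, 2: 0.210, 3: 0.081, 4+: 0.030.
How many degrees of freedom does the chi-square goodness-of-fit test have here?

There are k = 5 categories and 1 parameter estimated from the data, so df = 5 − 1 − 1 = 3.

3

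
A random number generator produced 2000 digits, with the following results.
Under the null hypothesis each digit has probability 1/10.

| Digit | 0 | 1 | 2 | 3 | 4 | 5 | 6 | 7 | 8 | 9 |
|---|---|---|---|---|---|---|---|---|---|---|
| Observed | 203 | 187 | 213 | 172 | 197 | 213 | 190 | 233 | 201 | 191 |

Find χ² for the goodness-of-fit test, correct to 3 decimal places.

Under H₀ each category has probability 1/10, so each expected count is 2000/10 = 200.
χ² = (203−200)²/200 + (187−200)²/200 + (213−200)²/200 + (172−200)²/200 + (197−200)²/200 + (213−200)²/200 + (190−200)²/200 + (233−200)²/200 + (201−200)²/200 + (191−200)²/200
   = 0.0450 + 0.8450 + 0.8450 + 3.9200 + 0.0450 + 0.8450 + 0.5000 + 5.4450 + 0.0050 + 0.4050
Sum = 12.900

12.900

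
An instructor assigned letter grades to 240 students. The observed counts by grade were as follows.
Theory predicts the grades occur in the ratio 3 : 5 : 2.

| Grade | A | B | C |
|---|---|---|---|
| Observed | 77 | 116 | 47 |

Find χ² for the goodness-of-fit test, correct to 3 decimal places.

0.501

Ratio total = 10. Expected counts: 240×3/10 = 72, 240×5/10 = 120, 240×2/10 = 48.
χ² = (77−72)²/72 + (116−120)²/120 + (47−48)²/48
   = 0.3472 + 0.1333 + 0.0208
Sum = 0.501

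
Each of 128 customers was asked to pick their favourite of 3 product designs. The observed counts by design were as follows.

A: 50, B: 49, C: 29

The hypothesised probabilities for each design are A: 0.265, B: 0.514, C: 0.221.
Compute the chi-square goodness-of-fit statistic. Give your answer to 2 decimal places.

Expected counts E_i = n·p_i: 128×0.265 = 33.92, 128×0.514 = 65.792, 128×0.221 = 28.288.
χ² = (50−33.92)²/33.92 + (49−65.792)²/65.792 + (29−28.288)²/28.288
   = 7.623 + 4.286 + 0.018
Sum = 11.93

11.93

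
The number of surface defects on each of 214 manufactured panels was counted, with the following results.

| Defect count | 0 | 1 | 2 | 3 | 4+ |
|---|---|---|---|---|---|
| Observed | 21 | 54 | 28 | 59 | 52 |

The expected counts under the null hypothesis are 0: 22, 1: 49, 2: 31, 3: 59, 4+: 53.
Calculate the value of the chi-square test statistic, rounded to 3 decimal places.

χ² = (21−22)²/22 + (54−49)²/49 + (28−31)²/31 + (59−59)²/59 + (52−53)²/53
   = 0.0455 + 0.5102 + 0.2903 + 0.0000 + 0.0189
Sum = 0.865

0.865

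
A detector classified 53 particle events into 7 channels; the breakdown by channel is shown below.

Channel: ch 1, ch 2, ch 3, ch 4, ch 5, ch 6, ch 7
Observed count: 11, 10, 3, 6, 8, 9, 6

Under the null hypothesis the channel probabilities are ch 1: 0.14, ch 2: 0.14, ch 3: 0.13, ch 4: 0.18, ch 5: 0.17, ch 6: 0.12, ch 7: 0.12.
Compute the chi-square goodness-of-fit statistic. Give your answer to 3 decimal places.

Expected counts E_i = n·p_i: 53×0.14 = 7.42, 53×0.14 = 7.42, 53×0.13 = 6.89, 53×0.18 = 9.54, 53×0.17 = 9.01, 53×0.12 = 6.36, 53×0.12 = 6.36.
χ² = (11−7.42)²/7.42 + (10−7.42)²/7.42 + (3−6.89)²/6.89 + (6−9.54)²/9.54 + (8−9.01)²/9.01 + (9−6.36)²/6.36 + (6−6.36)²/6.36
   = 1.7273 + 0.8971 + 2.1962 + 1.3136 + 0.1132 + 1.0958 + 0.0204
Sum = 7.364

7.364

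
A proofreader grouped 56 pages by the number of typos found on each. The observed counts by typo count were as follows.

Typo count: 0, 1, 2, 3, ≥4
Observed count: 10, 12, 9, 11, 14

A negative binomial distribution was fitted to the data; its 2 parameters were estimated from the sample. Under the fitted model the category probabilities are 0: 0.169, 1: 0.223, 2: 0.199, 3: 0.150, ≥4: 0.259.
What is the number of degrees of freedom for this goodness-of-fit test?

There are k = 5 categories and 2 parameters estimated from the data, so df = 5 − 1 − 2 = 2.

2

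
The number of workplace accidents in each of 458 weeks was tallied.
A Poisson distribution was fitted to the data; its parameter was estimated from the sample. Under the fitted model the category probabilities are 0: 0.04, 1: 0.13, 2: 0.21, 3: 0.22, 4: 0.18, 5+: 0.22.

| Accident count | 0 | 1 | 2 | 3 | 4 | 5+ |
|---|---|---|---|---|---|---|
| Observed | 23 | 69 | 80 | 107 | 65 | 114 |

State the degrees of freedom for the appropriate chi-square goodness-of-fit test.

There are k = 6 categories and 1 parameter estimated from the data, so df = 6 − 1 − 1 = 4.

4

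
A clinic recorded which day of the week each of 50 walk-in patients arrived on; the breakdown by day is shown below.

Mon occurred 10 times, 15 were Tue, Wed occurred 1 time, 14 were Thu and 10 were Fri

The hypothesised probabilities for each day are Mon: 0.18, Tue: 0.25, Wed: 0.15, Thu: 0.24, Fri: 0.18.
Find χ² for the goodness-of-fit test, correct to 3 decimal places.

6.689

Expected counts E_i = n·p_i: 50×0.18 = 9, 50×0.25 = 12.5, 50×0.15 = 7.5, 50×0.24 = 12, 50×0.18 = 9.
Mon: (10 − 9)²/9 = 1/9 = 0.1111
Tue: (15 − 12.5)²/12.5 = 6.25/12.5 = 0.5000
Wed: (1 − 7.5)²/7.5 = 42.25/7.5 = 5.6333
Thu: (14 − 12)²/12 = 4/12 = 0.3333
Fri: (10 − 9)²/9 = 1/9 = 0.1111
Sum = 6.689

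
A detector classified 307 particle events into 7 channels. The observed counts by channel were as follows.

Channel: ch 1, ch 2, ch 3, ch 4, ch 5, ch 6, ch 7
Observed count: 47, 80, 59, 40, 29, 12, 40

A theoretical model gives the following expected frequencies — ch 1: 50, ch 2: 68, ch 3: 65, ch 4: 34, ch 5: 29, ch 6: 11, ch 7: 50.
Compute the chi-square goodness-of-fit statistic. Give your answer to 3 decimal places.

χ² = (47−50)²/50 + (80−68)²/68 + (59−65)²/65 + (40−34)²/34 + (29−29)²/29 + (12−11)²/11 + (40−50)²/50
   = 0.1800 + 2.1176 + 0.5538 + 1.0588 + 0.0000 + 0.0909 + 2.0000
Sum = 6.001

6.001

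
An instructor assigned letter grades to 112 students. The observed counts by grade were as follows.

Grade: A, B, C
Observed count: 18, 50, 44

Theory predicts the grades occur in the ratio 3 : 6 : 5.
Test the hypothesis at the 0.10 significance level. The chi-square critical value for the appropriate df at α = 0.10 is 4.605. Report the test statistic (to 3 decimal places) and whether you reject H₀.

Ratio total = 14. Expected counts: 112×3/14 = 24, 112×6/14 = 48, 112×5/14 = 40.
χ² = (18−24)²/24 + (50−48)²/48 + (44−40)²/40
   = 1.5000 + 0.0833 + 0.4000
Sum = 1.983
df = 2. Since 1.983 < 4.605, we do not reject H₀.

1.983; do not reject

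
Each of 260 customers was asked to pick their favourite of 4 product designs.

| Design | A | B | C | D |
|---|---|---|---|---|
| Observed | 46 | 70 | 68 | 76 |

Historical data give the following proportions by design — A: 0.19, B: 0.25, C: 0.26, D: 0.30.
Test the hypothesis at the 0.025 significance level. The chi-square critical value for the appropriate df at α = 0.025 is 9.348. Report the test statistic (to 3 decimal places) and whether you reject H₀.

0.672; do not reject

Expected counts E_i = n·p_i: 260×0.19 = 49.4, 260×0.25 = 65, 260×0.26 = 67.6, 260×0.30 = 78.
A: (46 − 49.4)²/49.4 = 11.56/49.4 = 0.2340
B: (70 − 65)²/65 = 25/65 = 0.3846
C: (68 − 67.6)²/67.6 = 0.16/67.6 = 0.0024
D: (76 − 78)²/78 = 4/78 = 0.0513
Sum = 0.672
df = 3. Since 0.672 < 9.348, we do not reject H₀.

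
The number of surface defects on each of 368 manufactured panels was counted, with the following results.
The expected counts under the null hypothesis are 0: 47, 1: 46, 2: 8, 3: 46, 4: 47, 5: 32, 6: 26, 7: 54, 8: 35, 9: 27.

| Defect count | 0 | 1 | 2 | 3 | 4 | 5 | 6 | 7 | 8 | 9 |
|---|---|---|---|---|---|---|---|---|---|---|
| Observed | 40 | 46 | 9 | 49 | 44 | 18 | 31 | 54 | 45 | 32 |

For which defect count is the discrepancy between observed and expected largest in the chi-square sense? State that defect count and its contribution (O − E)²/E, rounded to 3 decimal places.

0: (40 − 47)²/47 = 49/47 = 1.0426
1: (46 − 46)²/46 = 0/46 = 0.0000
2: (9 − 8)²/8 = 1/8 = 0.1250
3: (49 − 46)²/46 = 9/46 = 0.1957
4: (44 − 47)²/47 = 9/47 = 0.1915
5: (18 − 32)²/32 = 196/32 = 6.1250
6: (31 − 26)²/26 = 25/26 = 0.9615
7: (54 − 54)²/54 = 0/54 = 0.0000
8: (45 − 35)²/35 = 100/35 = 2.8571
9: (32 − 27)²/27 = 25/27 = 0.9259
The largest term is for 5: 6.125.

5, 6.125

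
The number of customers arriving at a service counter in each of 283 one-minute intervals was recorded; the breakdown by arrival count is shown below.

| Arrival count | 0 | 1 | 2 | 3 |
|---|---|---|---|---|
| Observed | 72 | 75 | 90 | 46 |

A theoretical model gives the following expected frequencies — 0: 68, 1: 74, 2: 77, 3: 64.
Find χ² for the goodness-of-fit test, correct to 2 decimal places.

7.51

χ² = (72−68)²/68 + (75−74)²/74 + (90−77)²/77 + (46−64)²/64
   = 0.235 + 0.014 + 2.195 + 5.063
Sum = 7.51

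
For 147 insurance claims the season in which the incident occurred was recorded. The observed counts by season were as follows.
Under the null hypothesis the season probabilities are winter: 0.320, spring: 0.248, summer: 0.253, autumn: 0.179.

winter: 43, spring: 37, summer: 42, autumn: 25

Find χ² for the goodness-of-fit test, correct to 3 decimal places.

1.042

Expected counts E_i = n·p_i: 147×0.320 = 47.04, 147×0.248 = 36.456, 147×0.253 = 37.191, 147×0.179 = 26.313.
winter: (43 − 47.04)²/47.04 = 16.3216/47.04 = 0.3470
spring: (37 − 36.456)²/36.456 = 0.295936/36.456 = 0.0081
summer: (42 − 37.191)²/37.191 = 23.126481/37.191 = 0.6218
autumn: (25 − 26.313)²/26.313 = 1.723969/26.313 = 0.0655
Sum = 1.042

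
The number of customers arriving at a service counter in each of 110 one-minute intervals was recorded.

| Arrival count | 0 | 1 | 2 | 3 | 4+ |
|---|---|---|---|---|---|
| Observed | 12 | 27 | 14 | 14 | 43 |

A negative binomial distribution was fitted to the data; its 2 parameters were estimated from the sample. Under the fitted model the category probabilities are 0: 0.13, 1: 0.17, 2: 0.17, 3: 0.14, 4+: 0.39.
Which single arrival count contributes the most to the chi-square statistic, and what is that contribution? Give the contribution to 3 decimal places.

Expected counts E_i = n·p_i: 110×0.13 = 14.3, 110×0.17 = 18.7, 110×0.17 = 18.7, 110×0.14 = 15.4, 110×0.39 = 42.9.
χ² = (12−14.3)²/14.3 + (27−18.7)²/18.7 + (14−18.7)²/18.7 + (14−15.4)²/15.4 + (43−42.9)²/42.9
   = 0.3699 + 3.6840 + 1.1813 + 0.1273 + 0.0002
The largest term is for 1: 3.684.

1, 3.684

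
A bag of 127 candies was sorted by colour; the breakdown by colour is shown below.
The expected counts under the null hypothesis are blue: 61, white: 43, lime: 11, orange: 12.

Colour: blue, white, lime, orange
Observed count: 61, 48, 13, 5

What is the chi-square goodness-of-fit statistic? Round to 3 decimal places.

cat         O        E   (O−E)²/E
blue       61       61     0.0000
white      48       43     0.5814
lime       13       11     0.3636
orange      5       12     4.0833
Sum = 5.028

5.028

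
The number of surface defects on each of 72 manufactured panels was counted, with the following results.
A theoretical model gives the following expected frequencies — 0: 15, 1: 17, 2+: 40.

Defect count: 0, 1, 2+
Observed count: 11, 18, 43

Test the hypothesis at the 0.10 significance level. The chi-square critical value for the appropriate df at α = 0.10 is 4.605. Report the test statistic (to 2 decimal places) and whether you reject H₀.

1.35; do not reject

0: (11 − 15)²/15 = 16/15 = 1.067
1: (18 − 17)²/17 = 1/17 = 0.059
2+: (43 − 40)²/40 = 9/40 = 0.225
Sum = 1.35
df = 2. Since 1.35 < 4.605, we do not reject H₀.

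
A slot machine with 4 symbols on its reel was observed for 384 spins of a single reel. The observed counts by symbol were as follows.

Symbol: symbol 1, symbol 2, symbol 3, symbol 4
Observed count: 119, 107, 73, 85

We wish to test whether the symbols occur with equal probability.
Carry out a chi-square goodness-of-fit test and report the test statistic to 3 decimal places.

Under H₀ each category has probability 1/4, so each expected count is 384/4 = 96.
symbol 1: (119 − 96)²/96 = 529/96 = 5.5104
symbol 2: (107 − 96)²/96 = 121/96 = 1.2604
symbol 3: (73 − 96)²/96 = 529/96 = 5.5104
symbol 4: (85 − 96)²/96 = 121/96 = 1.2604
Sum = 13.542

13.542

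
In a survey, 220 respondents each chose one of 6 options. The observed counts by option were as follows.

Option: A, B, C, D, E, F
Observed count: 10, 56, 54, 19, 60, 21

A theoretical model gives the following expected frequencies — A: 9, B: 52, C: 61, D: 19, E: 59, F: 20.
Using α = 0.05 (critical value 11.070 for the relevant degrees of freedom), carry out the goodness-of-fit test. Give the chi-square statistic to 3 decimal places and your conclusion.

1.289; do not reject

χ² = (10−9)²/9 + (56−52)²/52 + (54−61)²/61 + (19−19)²/19 + (60−59)²/59 + (21−20)²/20
   = 0.1111 + 0.3077 + 0.8033 + 0.0000 + 0.0169 + 0.0500
Sum = 1.289
df = 5. Since 1.289 < 11.070, we do not reject H₀.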